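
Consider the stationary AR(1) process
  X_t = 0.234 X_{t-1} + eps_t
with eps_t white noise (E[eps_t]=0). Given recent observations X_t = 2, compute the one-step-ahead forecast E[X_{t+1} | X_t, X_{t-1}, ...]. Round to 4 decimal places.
E[X_{t+1} \mid \mathcal F_t] = 0.4680

For an AR(p) model X_t = c + sum_i phi_i X_{t-i} + eps_t, the
one-step-ahead conditional mean is
  E[X_{t+1} | X_t, ...] = c + sum_i phi_i X_{t+1-i}.
Substitute known values:
  E[X_{t+1} | ...] = (0.234) * (2)
                   = 0.4680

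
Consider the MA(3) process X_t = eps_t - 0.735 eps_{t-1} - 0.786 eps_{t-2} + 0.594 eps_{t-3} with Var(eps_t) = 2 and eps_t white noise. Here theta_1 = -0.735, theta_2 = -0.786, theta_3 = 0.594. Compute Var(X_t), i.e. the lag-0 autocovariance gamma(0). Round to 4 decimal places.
\gamma(0) = 5.0217

For an MA(q) process X_t = eps_t + sum_i theta_i eps_{t-i} with
Var(eps_t) = sigma^2, the variance is
  gamma(0) = sigma^2 * (1 + sum_i theta_i^2).
  sum_i theta_i^2 = (-0.735)^2 + (-0.786)^2 + (0.594)^2 = 0.540225 + 0.617796 + 0.352836 = 1.510857.
  gamma(0) = 2 * (1 + 1.510857) = 2 * 2.510857 = 5.021714, which rounds to 5.0217.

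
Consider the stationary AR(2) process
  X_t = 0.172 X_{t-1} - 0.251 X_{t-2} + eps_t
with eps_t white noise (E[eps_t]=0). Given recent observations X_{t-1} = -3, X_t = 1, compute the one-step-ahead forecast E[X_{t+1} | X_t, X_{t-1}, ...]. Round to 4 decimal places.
E[X_{t+1} \mid \mathcal F_t] = 0.9250

For an AR(p) model X_t = c + sum_i phi_i X_{t-i} + eps_t, the
one-step-ahead conditional mean is
  E[X_{t+1} | X_t, ...] = c + sum_i phi_i X_{t+1-i}.
Substitute known values:
  E[X_{t+1} | ...] = (0.172) * (1) + (-0.251) * (-3)
                   = 0.9250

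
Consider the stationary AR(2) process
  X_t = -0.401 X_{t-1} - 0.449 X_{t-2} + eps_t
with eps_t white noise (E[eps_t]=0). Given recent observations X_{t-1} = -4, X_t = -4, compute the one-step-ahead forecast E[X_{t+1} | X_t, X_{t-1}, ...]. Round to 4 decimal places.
E[X_{t+1} \mid \mathcal F_t] = 3.4000

For an AR(p) model X_t = c + sum_i phi_i X_{t-i} + eps_t, the
one-step-ahead conditional mean is
  E[X_{t+1} | X_t, ...] = c + sum_i phi_i X_{t+1-i}.
Substitute known values:
  E[X_{t+1} | ...] = (-0.401) * (-4) + (-0.449) * (-4)
                   = 3.4000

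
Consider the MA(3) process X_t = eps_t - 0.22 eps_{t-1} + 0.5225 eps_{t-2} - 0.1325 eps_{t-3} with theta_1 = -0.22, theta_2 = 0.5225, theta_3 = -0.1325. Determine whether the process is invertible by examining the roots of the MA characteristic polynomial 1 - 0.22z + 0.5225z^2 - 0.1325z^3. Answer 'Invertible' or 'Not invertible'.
\text{Invertible}

The MA(q) characteristic polynomial is P(z) = 1 - 0.22z + 0.5225z^2 - 0.1325z^3.
Invertibility requires all roots to lie outside the unit circle, i.e. |z| > 1 for every root.
Degree 3: look for a simple real root z0 first, then factor out (1 - z/z0) and solve the remaining quadratic.
Testing z0 = 4: P(4) = 1 + (-0.22)(4) + (0.5225)(4)^2 + (-0.1325)(4)^3
  = 1 + (-0.88) + (8.36) + (-8.48) = 0.  So z_0 = 4 is a root, |z_0| = 4.
Divide out the factor (1 - 0.25 z) = (1 - z/z0) (since 1/z0 = 0.25):
  P(z) = (1 - 0.25 z)(1 + (0.03) z + (0.53) z^2)
  [check: z-coef 0.03 - (0.25) = -0.22; z^2-coef 0.53 - (0.25)(0.03) = 0.5225; z^3-coef -(0.25)(0.53) = -0.1325.]
Remaining roots from the quadratic factor 1 + (0.03) z + (0.53) z^2:
  Set 1 + (0.03) z + (0.53) z^2 = 0, i.e. a z^2 + b z + c = 0 with a = 0.53, b = 0.03, c = 1.
  Discriminant D = b^2 - 4ac = (0.03)^2 - 4*(0.53)*1 = 0.0009 - (2.12) = -2.1191.
  D < 0, so the roots are the complex-conjugate pair z = (-b +/- i sqrt(-D)) / (2a) = -0.0283 +/- 1.3733i.
  For a conjugate pair |z|^2 = z * conj(z) = (product of roots) = c/a = 1/(0.53) = 1.886792, so |z| = sqrt(1.886792) = 1.3736 for both roots.
Moduli of all roots: 4.0000, 1.3736, 1.3736.
All moduli strictly greater than 1? Yes.
Verdict: Invertible.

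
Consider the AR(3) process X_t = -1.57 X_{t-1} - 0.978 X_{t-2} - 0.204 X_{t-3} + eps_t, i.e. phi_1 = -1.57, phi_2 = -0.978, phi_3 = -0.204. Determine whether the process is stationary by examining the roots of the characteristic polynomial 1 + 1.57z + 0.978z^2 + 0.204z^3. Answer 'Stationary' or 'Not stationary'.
\text{Stationary}

The AR(p) characteristic polynomial is P(z) = 1 + 1.57z + 0.978z^2 + 0.204z^3.
Stationarity requires all roots to lie outside the unit circle, i.e. |z| > 1 for every root.
Degree 3: look for a simple real root z0 first, then factor out (1 - z/z0) and solve the remaining quadratic.
Testing z0 = -2.5: P(-2.5) = 1 + (1.57)(-2.5) + (0.978)(-2.5)^2 + (0.204)(-2.5)^3
  = 1 + (-3.925) + (6.1125) + (-3.1875) = 0.  So z_0 = -2.5 is a root, |z_0| = 2.5.
Divide out the factor (1 + 0.4 z) = (1 - z/z0) (since 1/z0 = -0.4):
  P(z) = (1 + 0.4 z)(1 + (1.17) z + (0.51) z^2)
  [check: z-coef 1.17 - (-0.4) = 1.57; z^2-coef 0.51 - (-0.4)(1.17) = 0.978; z^3-coef -(-0.4)(0.51) = 0.204.]
Remaining roots from the quadratic factor 1 + (1.17) z + (0.51) z^2:
  Set 1 + (1.17) z + (0.51) z^2 = 0, i.e. a z^2 + b z + c = 0 with a = 0.51, b = 1.17, c = 1.
  Discriminant D = b^2 - 4ac = (1.17)^2 - 4*(0.51)*1 = 1.3689 - (2.04) = -0.6711.
  D < 0, so the roots are the complex-conjugate pair z = (-b +/- i sqrt(-D)) / (2a) = -1.1471 +/- 0.8031i.
  For a conjugate pair |z|^2 = z * conj(z) = (product of roots) = c/a = 1/(0.51) = 1.960784, so |z| = sqrt(1.960784) = 1.4003 for both roots.
Moduli of all roots: 2.5000, 1.4003, 1.4003.
All moduli strictly greater than 1? Yes.
Verdict: Stationary.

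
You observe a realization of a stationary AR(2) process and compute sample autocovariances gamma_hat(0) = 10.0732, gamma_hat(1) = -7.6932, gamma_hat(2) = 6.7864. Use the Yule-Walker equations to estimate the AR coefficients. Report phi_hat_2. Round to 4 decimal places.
\hat\phi_{2} = 0.2170

The Yule-Walker equations for an AR(p) process read, in matrix form,
  Gamma_p phi = r_p,   with   (Gamma_p)_{ij} = gamma(|i - j|),
                       (r_p)_i = gamma(i),   i,j = 1..p.
Substitute the sample gammas (Toeplitz matrix and right-hand side of size 2):
  Gamma_p = [[10.0732, -7.6932], [-7.6932, 10.0732]]
  r_p     = [-7.6932, 6.7864]
Written out:
  10.0732 phi_1 - 7.6932 phi_2 = -7.6932
  -7.6932 phi_1 + 10.0732 phi_2 = 6.7864
Solve by Cramer's rule:
  det = gamma(0)^2 - gamma(1)^2 = (10.0732)^2 - (-7.6932)^2 = 101.46935824 - 59.18532624 = 42.284032
  phi_hat_1 = [gamma(1) gamma(0) - gamma(1) gamma(2)] / det = [(-7.6932)(10.0732) - (-7.6932)(6.7864)] / 42.284032 = -25.28600976 / 42.284032 = -0.598
  phi_hat_2 = [gamma(0) gamma(2) - gamma(1)^2] / det = [(10.0732)(6.7864) - (-7.6932)^2] / 42.284032 = 9.17543824 / 42.284032 = 0.217
So phi_hat = [-0.5980, 0.2170].
Therefore phi_hat_2 = 0.2170.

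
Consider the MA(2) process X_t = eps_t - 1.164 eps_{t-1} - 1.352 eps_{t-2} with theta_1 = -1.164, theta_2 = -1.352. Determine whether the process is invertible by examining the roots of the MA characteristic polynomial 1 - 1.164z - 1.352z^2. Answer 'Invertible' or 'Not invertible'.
\text{Not invertible}

The MA(q) characteristic polynomial is P(z) = 1 - 1.164z - 1.352z^2.
Invertibility requires all roots to lie outside the unit circle, i.e. |z| > 1 for every root.
Set 1 + (-1.164) z + (-1.352) z^2 = 0, i.e. a z^2 + b z + c = 0 with a = -1.352, b = -1.164, c = 1.
Discriminant D = b^2 - 4ac = (-1.164)^2 - 4*(-1.352)*1 = 1.354896 - (-5.408) = 6.762896.
D >= 0, so the roots are real: z = (-b +/- sqrt(D)) / (2a) = (1.164 +/- 2.600557) / (-2.704).
  z_1 = (1.164 + 2.600557) / (-2.704) = -1.3922,   |z_1| = 1.3922.
  z_2 = (1.164 - 2.600557) / (-2.704) = 0.5313,   |z_2| = 0.5313.
Moduli of all roots: 1.3922, 0.5313.
All moduli strictly greater than 1? No.
Verdict: Not invertible.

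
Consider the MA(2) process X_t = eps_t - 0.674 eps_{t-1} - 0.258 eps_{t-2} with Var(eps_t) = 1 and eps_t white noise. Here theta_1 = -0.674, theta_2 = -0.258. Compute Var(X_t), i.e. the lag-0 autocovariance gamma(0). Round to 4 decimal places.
\gamma(0) = 1.5208

For an MA(q) process X_t = eps_t + sum_i theta_i eps_{t-i} with
Var(eps_t) = sigma^2, the variance is
  gamma(0) = sigma^2 * (1 + sum_i theta_i^2).
  sum_i theta_i^2 = (-0.674)^2 + (-0.258)^2 = 0.454276 + 0.066564 = 0.52084.
  gamma(0) = 1 * (1 + 0.52084) = 1 * 1.52084 = 1.52084, which rounds to 1.5208.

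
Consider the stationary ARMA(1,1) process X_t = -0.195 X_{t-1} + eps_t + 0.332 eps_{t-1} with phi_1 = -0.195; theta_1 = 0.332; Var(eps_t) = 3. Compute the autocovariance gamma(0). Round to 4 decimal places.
\gamma(0) = 3.0585

Multiply the model equation by X_{t-k} and take expectations. With theta_0 = psi_0 = 1 and psi_j the MA(infinity) weights, this gives
  gamma(k) - sum_i phi_i gamma(k-i) = c_k,
  c_k = sigma^2 * sum_{j=k..q} theta_j psi_{j-k}   (c_k = 0 for k > q),
using gamma(-m) = gamma(m).
psi-weights needed (psi_j = theta_j + sum_i phi_i psi_{j-i}):
  psi_1 = theta_1 + phi_1 = 0.332 + (-0.195) = 0.137
Right-hand sides:
  c_0 = sigma^2 (1 + theta_1 psi_1) = 3 * (1 + (0.332)(0.137)) = 3 * 1.045484 = 3.136452
  c_1 = sigma^2 theta_1 = 3 * (0.332) = 0.996
  c_2 = 0
Equations for k = 0 and k = 1 (AR order 1):
  gamma(0) = phi_1 gamma(1) + c_0
  gamma(1) = phi_1 gamma(0) + c_1
Substituting the second into the first: gamma(0) (1 - phi_1^2) = c_0 + phi_1 c_1, so
  gamma(0) = (c_0 + phi_1 c_1) / (1 - phi_1^2) = (3.136452 + (-0.195)(0.996)) / (1 - (-0.195)^2) = 2.942232 / 0.961975 = 3.058533.
Therefore gamma(0) = 3.0585 (to 4 decimal places).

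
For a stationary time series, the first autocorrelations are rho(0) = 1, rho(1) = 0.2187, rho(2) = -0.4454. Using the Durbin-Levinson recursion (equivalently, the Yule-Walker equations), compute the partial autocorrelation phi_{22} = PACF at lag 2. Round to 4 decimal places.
\phi_{22} = -0.5180

The PACF at lag k is phi_{kk}, the last component of the solution
to the Yule-Walker system G_k phi = r_k where
  (G_k)_{ij} = rho(|i - j|), (r_k)_i = rho(i), i,j = 1..k.
Equivalently, Durbin-Levinson gives phi_{kk} iteratively:
  phi_{11} = rho(1)
  phi_{kk} = [rho(k) - sum_{j=1..k-1} phi_{k-1,j} rho(k-j)]
            / [1 - sum_{j=1..k-1} phi_{k-1,j} rho(j)],
  phi_{k,j} = phi_{k-1,j} - phi_{kk} phi_{k-1,k-j},  j = 1..k-1.
Step k = 1:
  phi_11 = rho(1) = 0.2187.
Step k = 2:
  phi_22 = [rho(2) - phi_11 rho(1)] / [1 - phi_11 rho(1)] = [-0.4454 - (0.2187)(0.2187)] / [1 - (0.2187)(0.2187)]
         = -0.49322969 / 0.95217031 = -0.518.
Therefore phi_{22} = -0.5180.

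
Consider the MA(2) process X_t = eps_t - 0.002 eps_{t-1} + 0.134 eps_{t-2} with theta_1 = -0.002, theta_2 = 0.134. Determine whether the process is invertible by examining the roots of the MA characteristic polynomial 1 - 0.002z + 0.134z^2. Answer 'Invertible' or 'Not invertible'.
\text{Invertible}

The MA(q) characteristic polynomial is P(z) = 1 - 0.002z + 0.134z^2.
Invertibility requires all roots to lie outside the unit circle, i.e. |z| > 1 for every root.
Set 1 + (-0.002) z + (0.134) z^2 = 0, i.e. a z^2 + b z + c = 0 with a = 0.134, b = -0.002, c = 1.
Discriminant D = b^2 - 4ac = (-0.002)^2 - 4*(0.134)*1 = 0.000004 - (0.536) = -0.535996.
D < 0, so the roots are the complex-conjugate pair z = (-b +/- i sqrt(-D)) / (2a) = 0.0075 +/- 2.7318i.
For a conjugate pair |z|^2 = z * conj(z) = (product of roots) = c/a = 1/(0.134) = 7.462687, so |z| = sqrt(7.462687) = 2.7318 for both roots.
Moduli of all roots: 2.7318, 2.7318.
All moduli strictly greater than 1? Yes.
Verdict: Invertible.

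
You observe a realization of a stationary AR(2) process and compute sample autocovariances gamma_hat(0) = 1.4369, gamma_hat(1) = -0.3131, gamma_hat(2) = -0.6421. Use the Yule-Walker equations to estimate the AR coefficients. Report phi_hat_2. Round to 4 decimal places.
\hat\phi_{2} = -0.5190

The Yule-Walker equations for an AR(p) process read, in matrix form,
  Gamma_p phi = r_p,   with   (Gamma_p)_{ij} = gamma(|i - j|),
                       (r_p)_i = gamma(i),   i,j = 1..p.
Substitute the sample gammas (Toeplitz matrix and right-hand side of size 2):
  Gamma_p = [[1.4369, -0.3131], [-0.3131, 1.4369]]
  r_p     = [-0.3131, -0.6421]
Written out:
  1.4369 phi_1 - 0.3131 phi_2 = -0.3131
  -0.3131 phi_1 + 1.4369 phi_2 = -0.6421
Solve by Cramer's rule:
  det = gamma(0)^2 - gamma(1)^2 = (1.4369)^2 - (-0.3131)^2 = 2.06468161 - 0.09803161 = 1.96665
  phi_hat_1 = [gamma(1) gamma(0) - gamma(1) gamma(2)] / det = [(-0.3131)(1.4369) - (-0.3131)(-0.6421)] / 1.96665 = -0.6509349 / 1.96665 = -0.331
  phi_hat_2 = [gamma(0) gamma(2) - gamma(1)^2] / det = [(1.4369)(-0.6421) - (-0.3131)^2] / 1.96665 = -1.0206651 / 1.96665 = -0.519
So phi_hat = [-0.3310, -0.5190].
Therefore phi_hat_2 = -0.5190.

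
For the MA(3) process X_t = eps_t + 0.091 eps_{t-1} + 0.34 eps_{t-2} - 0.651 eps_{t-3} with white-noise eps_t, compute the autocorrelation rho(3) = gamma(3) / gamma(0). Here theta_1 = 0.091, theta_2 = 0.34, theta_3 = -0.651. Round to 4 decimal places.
\rho(3) = -0.4206

For an MA(q) process with theta_0 = 1, the autocovariance is
  gamma(k) = sigma^2 * sum_{i=0..q-k} theta_i * theta_{i+k},
and rho(k) = gamma(k) / gamma(0). Sigma^2 cancels.
  numerator   = (1)*(-0.651) = -0.651.
  denominator = (1)^2 + (0.091)^2 + (0.34)^2 + (-0.651)^2 = 1.547682.
  rho(3) = -0.651 / 1.547682 = -0.4206.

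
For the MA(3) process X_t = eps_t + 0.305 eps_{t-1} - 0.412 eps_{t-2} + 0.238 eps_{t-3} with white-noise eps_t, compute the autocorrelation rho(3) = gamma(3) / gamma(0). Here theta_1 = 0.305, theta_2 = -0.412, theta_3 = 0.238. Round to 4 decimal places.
\rho(3) = 0.1804

For an MA(q) process with theta_0 = 1, the autocovariance is
  gamma(k) = sigma^2 * sum_{i=0..q-k} theta_i * theta_{i+k},
and rho(k) = gamma(k) / gamma(0). Sigma^2 cancels.
  numerator   = (1)*(0.238) = 0.238.
  denominator = (1)^2 + (0.305)^2 + (-0.412)^2 + (0.238)^2 = 1.319413.
  rho(3) = 0.238 / 1.319413 = 0.1804.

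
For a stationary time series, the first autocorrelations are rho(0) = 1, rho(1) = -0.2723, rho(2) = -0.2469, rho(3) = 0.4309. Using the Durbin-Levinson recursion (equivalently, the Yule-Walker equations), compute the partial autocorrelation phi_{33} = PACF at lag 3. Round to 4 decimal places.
\phi_{33} = 0.3019

The PACF at lag k is phi_{kk}, the last component of the solution
to the Yule-Walker system G_k phi = r_k where
  (G_k)_{ij} = rho(|i - j|), (r_k)_i = rho(i), i,j = 1..k.
Equivalently, Durbin-Levinson gives phi_{kk} iteratively:
  phi_{11} = rho(1)
  phi_{kk} = [rho(k) - sum_{j=1..k-1} phi_{k-1,j} rho(k-j)]
            / [1 - sum_{j=1..k-1} phi_{k-1,j} rho(j)],
  phi_{k,j} = phi_{k-1,j} - phi_{kk} phi_{k-1,k-j},  j = 1..k-1.
Step k = 1:
  phi_11 = rho(1) = -0.2723.
Step k = 2:
  phi_22 = [rho(2) - phi_11 rho(1)] / [1 - phi_11 rho(1)] = [-0.2469 - (-0.2723)(-0.2723)] / [1 - (-0.2723)(-0.2723)]
         = -0.32104729 / 0.92585271 = -0.346758.
  Update: phi_21 = phi_11 - phi_22 phi_11 = -0.2723 - (-0.346758)(-0.2723) = -0.366722.
Step k = 3:
  phi_33 = [rho(3) - phi_21 rho(2) - phi_22 rho(1)] / [1 - phi_21 rho(1) - phi_22 rho(2)]
    numerator   = 0.4309 - (-0.366722)(-0.2469) - (-0.346758)(-0.2723) = 0.24593392
    denominator = 1 - (-0.366722)(-0.2723) - (-0.346758)(-0.2469) = 0.81452684
  phi_33 = 0.24593392 / 0.81452684 = 0.3019.
Therefore phi_{33} = 0.3019.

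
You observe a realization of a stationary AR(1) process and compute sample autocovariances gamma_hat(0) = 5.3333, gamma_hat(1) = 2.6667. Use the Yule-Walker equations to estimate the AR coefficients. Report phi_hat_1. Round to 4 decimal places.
\hat\phi_{1} = 0.5000

The Yule-Walker equations for an AR(p) process read, in matrix form,
  Gamma_p phi = r_p,   with   (Gamma_p)_{ij} = gamma(|i - j|),
                       (r_p)_i = gamma(i),   i,j = 1..p.
Substitute the sample gammas (Toeplitz matrix and right-hand side of size 1):
  Gamma_p = [[5.3333]]
  r_p     = [2.6667]
With p = 1 this is the single equation gamma(0) phi_1 = gamma(1):
  phi_hat_1 = gamma(1) / gamma(0) = 2.6667 / 5.3333 = 0.5000.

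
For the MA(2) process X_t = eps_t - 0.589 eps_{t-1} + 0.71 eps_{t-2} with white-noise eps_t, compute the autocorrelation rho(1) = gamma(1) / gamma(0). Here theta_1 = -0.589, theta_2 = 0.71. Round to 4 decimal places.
\rho(1) = -0.5441

For an MA(q) process with theta_0 = 1, the autocovariance is
  gamma(k) = sigma^2 * sum_{i=0..q-k} theta_i * theta_{i+k},
and rho(k) = gamma(k) / gamma(0). Sigma^2 cancels.
  numerator   = (1)*(-0.589) + (-0.589)*(0.71) = -1.00719.
  denominator = (1)^2 + (-0.589)^2 + (0.71)^2 = 1.851021.
  rho(1) = -1.00719 / 1.851021 = -0.5441.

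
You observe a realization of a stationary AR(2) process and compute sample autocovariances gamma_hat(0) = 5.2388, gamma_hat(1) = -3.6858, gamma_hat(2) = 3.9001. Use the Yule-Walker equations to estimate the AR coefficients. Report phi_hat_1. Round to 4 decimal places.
\hat\phi_{1} = -0.3560

The Yule-Walker equations for an AR(p) process read, in matrix form,
  Gamma_p phi = r_p,   with   (Gamma_p)_{ij} = gamma(|i - j|),
                       (r_p)_i = gamma(i),   i,j = 1..p.
Substitute the sample gammas (Toeplitz matrix and right-hand side of size 2):
  Gamma_p = [[5.2388, -3.6858], [-3.6858, 5.2388]]
  r_p     = [-3.6858, 3.9001]
Written out:
  5.2388 phi_1 - 3.6858 phi_2 = -3.6858
  -3.6858 phi_1 + 5.2388 phi_2 = 3.9001
Solve by Cramer's rule:
  det = gamma(0)^2 - gamma(1)^2 = (5.2388)^2 - (-3.6858)^2 = 27.44502544 - 13.58512164 = 13.8599038
  phi_hat_1 = [gamma(1) gamma(0) - gamma(1) gamma(2)] / det = [(-3.6858)(5.2388) - (-3.6858)(3.9001)] / 13.8599038 = -4.93418046 / 13.8599038 = -0.356
  phi_hat_2 = [gamma(0) gamma(2) - gamma(1)^2] / det = [(5.2388)(3.9001) - (-3.6858)^2] / 13.8599038 = 6.84672224 / 13.8599038 = 0.494
So phi_hat = [-0.3560, 0.4940].
Therefore phi_hat_1 = -0.3560.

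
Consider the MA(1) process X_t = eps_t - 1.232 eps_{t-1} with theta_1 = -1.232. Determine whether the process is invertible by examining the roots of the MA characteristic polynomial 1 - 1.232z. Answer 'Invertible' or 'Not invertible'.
\text{Not invertible}

The MA(q) characteristic polynomial is P(z) = 1 - 1.232z.
Invertibility requires all roots to lie outside the unit circle, i.e. |z| > 1 for every root.
This is linear in z: 1 + (-1.232) z = 0  =>  z = -1/(-1.232) = 0.811688,  |z| = 0.811688.
Moduli of all roots: 0.8117.
All moduli strictly greater than 1? No.
Verdict: Not invertible.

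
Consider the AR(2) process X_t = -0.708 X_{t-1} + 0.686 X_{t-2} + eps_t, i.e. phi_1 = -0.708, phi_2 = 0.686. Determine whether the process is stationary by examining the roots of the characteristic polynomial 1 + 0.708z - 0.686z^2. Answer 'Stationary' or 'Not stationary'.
\text{Not stationary}

The AR(p) characteristic polynomial is P(z) = 1 + 0.708z - 0.686z^2.
Stationarity requires all roots to lie outside the unit circle, i.e. |z| > 1 for every root.
Set 1 + (0.708) z + (-0.686) z^2 = 0, i.e. a z^2 + b z + c = 0 with a = -0.686, b = 0.708, c = 1.
Discriminant D = b^2 - 4ac = (0.708)^2 - 4*(-0.686)*1 = 0.501264 - (-2.744) = 3.245264.
D >= 0, so the roots are real: z = (-b +/- sqrt(D)) / (2a) = (-0.708 +/- 1.801462) / (-1.372).
  z_1 = (-0.708 + 1.801462) / (-1.372) = -0.797,   |z_1| = 0.797.
  z_2 = (-0.708 - 1.801462) / (-1.372) = 1.8291,   |z_2| = 1.8291.
Moduli of all roots: 0.7970, 1.8291.
All moduli strictly greater than 1? No.
Verdict: Not stationary.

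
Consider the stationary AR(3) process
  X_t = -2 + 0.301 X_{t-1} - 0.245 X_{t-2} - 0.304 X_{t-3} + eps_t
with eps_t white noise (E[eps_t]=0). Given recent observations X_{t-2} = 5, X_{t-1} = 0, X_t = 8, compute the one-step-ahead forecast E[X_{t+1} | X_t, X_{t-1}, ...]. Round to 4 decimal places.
E[X_{t+1} \mid \mathcal F_t] = -1.1120

For an AR(p) model X_t = c + sum_i phi_i X_{t-i} + eps_t, the
one-step-ahead conditional mean is
  E[X_{t+1} | X_t, ...] = c + sum_i phi_i X_{t+1-i}.
Substitute known values:
  E[X_{t+1} | ...] = -2 + (0.301) * (8) + (-0.245) * (0) + (-0.304) * (5)
                   = -1.1120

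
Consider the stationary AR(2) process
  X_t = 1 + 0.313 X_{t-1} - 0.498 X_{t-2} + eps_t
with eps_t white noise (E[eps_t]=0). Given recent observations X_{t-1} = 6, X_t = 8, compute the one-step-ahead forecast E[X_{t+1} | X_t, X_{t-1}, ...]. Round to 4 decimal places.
E[X_{t+1} \mid \mathcal F_t] = 0.5160

For an AR(p) model X_t = c + sum_i phi_i X_{t-i} + eps_t, the
one-step-ahead conditional mean is
  E[X_{t+1} | X_t, ...] = c + sum_i phi_i X_{t+1-i}.
Substitute known values:
  E[X_{t+1} | ...] = 1 + (0.313) * (8) + (-0.498) * (6)
                   = 0.5160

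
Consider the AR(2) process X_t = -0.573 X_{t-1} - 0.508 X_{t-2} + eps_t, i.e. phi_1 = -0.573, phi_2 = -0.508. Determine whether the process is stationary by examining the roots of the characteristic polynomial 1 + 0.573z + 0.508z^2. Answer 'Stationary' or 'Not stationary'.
\text{Stationary}

The AR(p) characteristic polynomial is P(z) = 1 + 0.573z + 0.508z^2.
Stationarity requires all roots to lie outside the unit circle, i.e. |z| > 1 for every root.
Set 1 + (0.573) z + (0.508) z^2 = 0, i.e. a z^2 + b z + c = 0 with a = 0.508, b = 0.573, c = 1.
Discriminant D = b^2 - 4ac = (0.573)^2 - 4*(0.508)*1 = 0.328329 - (2.032) = -1.703671.
D < 0, so the roots are the complex-conjugate pair z = (-b +/- i sqrt(-D)) / (2a) = -0.564 +/- 1.2847i.
For a conjugate pair |z|^2 = z * conj(z) = (product of roots) = c/a = 1/(0.508) = 1.968504, so |z| = sqrt(1.968504) = 1.403 for both roots.
Moduli of all roots: 1.4030, 1.4030.
All moduli strictly greater than 1? Yes.
Verdict: Stationary.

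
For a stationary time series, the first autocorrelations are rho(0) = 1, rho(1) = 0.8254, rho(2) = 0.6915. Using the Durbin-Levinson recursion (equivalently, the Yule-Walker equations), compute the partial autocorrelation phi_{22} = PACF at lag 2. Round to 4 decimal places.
\phi_{22} = 0.0321

The PACF at lag k is phi_{kk}, the last component of the solution
to the Yule-Walker system G_k phi = r_k where
  (G_k)_{ij} = rho(|i - j|), (r_k)_i = rho(i), i,j = 1..k.
Equivalently, Durbin-Levinson gives phi_{kk} iteratively:
  phi_{11} = rho(1)
  phi_{kk} = [rho(k) - sum_{j=1..k-1} phi_{k-1,j} rho(k-j)]
            / [1 - sum_{j=1..k-1} phi_{k-1,j} rho(j)],
  phi_{k,j} = phi_{k-1,j} - phi_{kk} phi_{k-1,k-j},  j = 1..k-1.
Step k = 1:
  phi_11 = rho(1) = 0.8254.
Step k = 2:
  phi_22 = [rho(2) - phi_11 rho(1)] / [1 - phi_11 rho(1)] = [0.6915 - (0.8254)(0.8254)] / [1 - (0.8254)(0.8254)]
         = 0.01021484 / 0.31871484 = 0.0321.
Therefore phi_{22} = 0.0321.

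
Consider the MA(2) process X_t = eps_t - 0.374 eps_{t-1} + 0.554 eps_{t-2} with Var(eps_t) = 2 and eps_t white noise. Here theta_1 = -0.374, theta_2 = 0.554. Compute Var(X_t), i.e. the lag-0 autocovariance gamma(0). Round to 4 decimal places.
\gamma(0) = 2.8936

For an MA(q) process X_t = eps_t + sum_i theta_i eps_{t-i} with
Var(eps_t) = sigma^2, the variance is
  gamma(0) = sigma^2 * (1 + sum_i theta_i^2).
  sum_i theta_i^2 = (-0.374)^2 + (0.554)^2 = 0.139876 + 0.306916 = 0.446792.
  gamma(0) = 2 * (1 + 0.446792) = 2 * 1.446792 = 2.893584, which rounds to 2.8936.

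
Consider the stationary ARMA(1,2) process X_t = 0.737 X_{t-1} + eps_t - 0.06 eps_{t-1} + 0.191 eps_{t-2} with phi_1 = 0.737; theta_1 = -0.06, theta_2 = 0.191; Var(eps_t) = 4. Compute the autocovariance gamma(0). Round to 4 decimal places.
\gamma(0) = 10.0014

Multiply the model equation by X_{t-k} and take expectations. With theta_0 = psi_0 = 1 and psi_j the MA(infinity) weights, this gives
  gamma(k) - sum_i phi_i gamma(k-i) = c_k,
  c_k = sigma^2 * sum_{j=k..q} theta_j psi_{j-k}   (c_k = 0 for k > q),
using gamma(-m) = gamma(m).
psi-weights needed (psi_j = theta_j + sum_i phi_i psi_{j-i}):
  psi_1 = theta_1 + phi_1 = -0.06 + (0.737) = 0.677
  psi_2 = theta_2 + phi_1 psi_1 = 0.191 + (0.737)(0.677) = 0.689949
Right-hand sides:
  c_0 = sigma^2 (1 + theta_1 psi_1 + theta_2 psi_2) = 4 * (1 + (-0.06)(0.677) + (0.191)(0.689949)) = 4 * 1.09116 = 4.364641
  c_1 = sigma^2 (theta_1 + theta_2 psi_1) = 4 * (-0.06 + (0.191)(0.677)) = 0.277228
  c_2 = sigma^2 theta_2 = 4 * (0.191) = 0.764
Equations for k = 0 and k = 1 (AR order 1):
  gamma(0) = phi_1 gamma(1) + c_0
  gamma(1) = phi_1 gamma(0) + c_1
Substituting the second into the first: gamma(0) (1 - phi_1^2) = c_0 + phi_1 c_1, so
  gamma(0) = (c_0 + phi_1 c_1) / (1 - phi_1^2) = (4.364641 + (0.737)(0.277228)) / (1 - (0.737)^2) = 4.568958 / 0.456831 = 10.001419.
Therefore gamma(0) = 10.0014 (to 4 decimal places).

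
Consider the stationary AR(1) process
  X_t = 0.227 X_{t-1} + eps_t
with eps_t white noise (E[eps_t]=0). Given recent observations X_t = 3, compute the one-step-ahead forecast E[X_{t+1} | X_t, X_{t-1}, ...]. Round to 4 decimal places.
E[X_{t+1} \mid \mathcal F_t] = 0.6810

For an AR(p) model X_t = c + sum_i phi_i X_{t-i} + eps_t, the
one-step-ahead conditional mean is
  E[X_{t+1} | X_t, ...] = c + sum_i phi_i X_{t+1-i}.
Substitute known values:
  E[X_{t+1} | ...] = (0.227) * (3)
                   = 0.6810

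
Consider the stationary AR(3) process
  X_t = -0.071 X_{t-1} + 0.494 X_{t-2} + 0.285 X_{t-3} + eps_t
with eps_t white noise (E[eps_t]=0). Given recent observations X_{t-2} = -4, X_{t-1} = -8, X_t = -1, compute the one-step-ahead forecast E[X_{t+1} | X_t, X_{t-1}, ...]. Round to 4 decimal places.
E[X_{t+1} \mid \mathcal F_t] = -5.0210

For an AR(p) model X_t = c + sum_i phi_i X_{t-i} + eps_t, the
one-step-ahead conditional mean is
  E[X_{t+1} | X_t, ...] = c + sum_i phi_i X_{t+1-i}.
Substitute known values:
  E[X_{t+1} | ...] = (-0.071) * (-1) + (0.494) * (-8) + (0.285) * (-4)
                   = -5.0210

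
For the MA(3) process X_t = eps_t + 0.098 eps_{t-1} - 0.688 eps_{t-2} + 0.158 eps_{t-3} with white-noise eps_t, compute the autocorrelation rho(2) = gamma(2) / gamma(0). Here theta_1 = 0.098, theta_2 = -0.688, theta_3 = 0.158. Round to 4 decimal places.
\rho(2) = -0.4460

For an MA(q) process with theta_0 = 1, the autocovariance is
  gamma(k) = sigma^2 * sum_{i=0..q-k} theta_i * theta_{i+k},
and rho(k) = gamma(k) / gamma(0). Sigma^2 cancels.
  numerator   = (1)*(-0.688) + (0.098)*(0.158) = -0.672516.
  denominator = (1)^2 + (0.098)^2 + (-0.688)^2 + (0.158)^2 = 1.507912.
  rho(2) = -0.672516 / 1.507912 = -0.4460.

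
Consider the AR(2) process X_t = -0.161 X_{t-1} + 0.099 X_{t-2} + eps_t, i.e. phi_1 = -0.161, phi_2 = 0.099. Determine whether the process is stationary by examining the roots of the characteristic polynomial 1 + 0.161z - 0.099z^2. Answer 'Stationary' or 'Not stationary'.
\text{Stationary}

The AR(p) characteristic polynomial is P(z) = 1 + 0.161z - 0.099z^2.
Stationarity requires all roots to lie outside the unit circle, i.e. |z| > 1 for every root.
Set 1 + (0.161) z + (-0.099) z^2 = 0, i.e. a z^2 + b z + c = 0 with a = -0.099, b = 0.161, c = 1.
Discriminant D = b^2 - 4ac = (0.161)^2 - 4*(-0.099)*1 = 0.025921 - (-0.396) = 0.421921.
D >= 0, so the roots are real: z = (-b +/- sqrt(D)) / (2a) = (-0.161 +/- 0.649554) / (-0.198).
  z_1 = (-0.161 + 0.649554) / (-0.198) = -2.4674,   |z_1| = 2.4674.
  z_2 = (-0.161 - 0.649554) / (-0.198) = 4.0937,   |z_2| = 4.0937.
Moduli of all roots: 2.4674, 4.0937.
All moduli strictly greater than 1? Yes.
Verdict: Stationary.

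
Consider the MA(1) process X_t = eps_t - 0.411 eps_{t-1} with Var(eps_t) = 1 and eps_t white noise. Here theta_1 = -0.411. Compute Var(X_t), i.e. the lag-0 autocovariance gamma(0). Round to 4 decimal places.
\gamma(0) = 1.1689

For an MA(q) process X_t = eps_t + sum_i theta_i eps_{t-i} with
Var(eps_t) = sigma^2, the variance is
  gamma(0) = sigma^2 * (1 + sum_i theta_i^2).
  sum_i theta_i^2 = (-0.411)^2 = 0.168921.
  gamma(0) = 1 * (1 + 0.168921) = 1 * 1.168921 = 1.168921, which rounds to 1.1689.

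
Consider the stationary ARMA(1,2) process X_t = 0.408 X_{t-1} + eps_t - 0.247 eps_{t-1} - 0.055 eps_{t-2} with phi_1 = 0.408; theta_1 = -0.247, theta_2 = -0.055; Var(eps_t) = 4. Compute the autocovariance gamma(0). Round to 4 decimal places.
\gamma(0) = 4.1042

Multiply the model equation by X_{t-k} and take expectations. With theta_0 = psi_0 = 1 and psi_j the MA(infinity) weights, this gives
  gamma(k) - sum_i phi_i gamma(k-i) = c_k,
  c_k = sigma^2 * sum_{j=k..q} theta_j psi_{j-k}   (c_k = 0 for k > q),
using gamma(-m) = gamma(m).
psi-weights needed (psi_j = theta_j + sum_i phi_i psi_{j-i}):
  psi_1 = theta_1 + phi_1 = -0.247 + (0.408) = 0.161
  psi_2 = theta_2 + phi_1 psi_1 = -0.055 + (0.408)(0.161) = 0.010688
Right-hand sides:
  c_0 = sigma^2 (1 + theta_1 psi_1 + theta_2 psi_2) = 4 * (1 + (-0.247)(0.161) + (-0.055)(0.010688)) = 4 * 0.959645 = 3.838581
  c_1 = sigma^2 (theta_1 + theta_2 psi_1) = 4 * (-0.247 + (-0.055)(0.161)) = -1.02342
  c_2 = sigma^2 theta_2 = 4 * (-0.055) = -0.22
Equations for k = 0 and k = 1 (AR order 1):
  gamma(0) = phi_1 gamma(1) + c_0
  gamma(1) = phi_1 gamma(0) + c_1
Substituting the second into the first: gamma(0) (1 - phi_1^2) = c_0 + phi_1 c_1, so
  gamma(0) = (c_0 + phi_1 c_1) / (1 - phi_1^2) = (3.838581 + (0.408)(-1.02342)) / (1 - (0.408)^2) = 3.421025 / 0.833536 = 4.104232.
Therefore gamma(0) = 4.1042 (to 4 decimal places).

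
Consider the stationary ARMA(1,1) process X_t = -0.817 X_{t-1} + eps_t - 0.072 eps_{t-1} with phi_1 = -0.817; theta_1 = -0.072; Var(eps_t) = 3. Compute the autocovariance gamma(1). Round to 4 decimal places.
\gamma(1) = -8.4926

Multiply the model equation by X_{t-k} and take expectations. With theta_0 = psi_0 = 1 and psi_j the MA(infinity) weights, this gives
  gamma(k) - sum_i phi_i gamma(k-i) = c_k,
  c_k = sigma^2 * sum_{j=k..q} theta_j psi_{j-k}   (c_k = 0 for k > q),
using gamma(-m) = gamma(m).
psi-weights needed (psi_j = theta_j + sum_i phi_i psi_{j-i}):
  psi_1 = theta_1 + phi_1 = -0.072 + (-0.817) = -0.889
Right-hand sides:
  c_0 = sigma^2 (1 + theta_1 psi_1) = 3 * (1 + (-0.072)(-0.889)) = 3 * 1.064008 = 3.192024
  c_1 = sigma^2 theta_1 = 3 * (-0.072) = -0.216
  c_2 = 0
Equations for k = 0 and k = 1 (AR order 1):
  gamma(0) = phi_1 gamma(1) + c_0
  gamma(1) = phi_1 gamma(0) + c_1
Substituting the second into the first: gamma(0) (1 - phi_1^2) = c_0 + phi_1 c_1, so
  gamma(0) = (c_0 + phi_1 c_1) / (1 - phi_1^2) = (3.192024 + (-0.817)(-0.216)) / (1 - (-0.817)^2) = 3.368496 / 0.332511 = 10.13048.
  gamma(1) = phi_1 gamma(0) + c_1 = (-0.817)(10.13048) + (-0.216) = -8.492602.
Therefore gamma(1) = -8.4926 (to 4 decimal places).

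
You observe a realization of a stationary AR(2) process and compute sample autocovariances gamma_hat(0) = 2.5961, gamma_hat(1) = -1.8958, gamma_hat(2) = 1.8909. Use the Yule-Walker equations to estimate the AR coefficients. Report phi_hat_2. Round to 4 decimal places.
\hat\phi_{2} = 0.4180

The Yule-Walker equations for an AR(p) process read, in matrix form,
  Gamma_p phi = r_p,   with   (Gamma_p)_{ij} = gamma(|i - j|),
                       (r_p)_i = gamma(i),   i,j = 1..p.
Substitute the sample gammas (Toeplitz matrix and right-hand side of size 2):
  Gamma_p = [[2.5961, -1.8958], [-1.8958, 2.5961]]
  r_p     = [-1.8958, 1.8909]
Written out:
  2.5961 phi_1 - 1.8958 phi_2 = -1.8958
  -1.8958 phi_1 + 2.5961 phi_2 = 1.8909
Solve by Cramer's rule:
  det = gamma(0)^2 - gamma(1)^2 = (2.5961)^2 - (-1.8958)^2 = 6.73973521 - 3.59405764 = 3.14567757
  phi_hat_1 = [gamma(1) gamma(0) - gamma(1) gamma(2)] / det = [(-1.8958)(2.5961) - (-1.8958)(1.8909)] / 3.14567757 = -1.33691816 / 3.14567757 = -0.425
  phi_hat_2 = [gamma(0) gamma(2) - gamma(1)^2] / det = [(2.5961)(1.8909) - (-1.8958)^2] / 3.14567757 = 1.31490785 / 3.14567757 = 0.418
So phi_hat = [-0.4250, 0.4180].
Therefore phi_hat_2 = 0.4180.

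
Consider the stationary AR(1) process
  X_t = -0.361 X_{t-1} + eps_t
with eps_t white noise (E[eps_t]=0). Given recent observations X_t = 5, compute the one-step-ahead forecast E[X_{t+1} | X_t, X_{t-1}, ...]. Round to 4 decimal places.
E[X_{t+1} \mid \mathcal F_t] = -1.8050

For an AR(p) model X_t = c + sum_i phi_i X_{t-i} + eps_t, the
one-step-ahead conditional mean is
  E[X_{t+1} | X_t, ...] = c + sum_i phi_i X_{t+1-i}.
Substitute known values:
  E[X_{t+1} | ...] = (-0.361) * (5)
                   = -1.8050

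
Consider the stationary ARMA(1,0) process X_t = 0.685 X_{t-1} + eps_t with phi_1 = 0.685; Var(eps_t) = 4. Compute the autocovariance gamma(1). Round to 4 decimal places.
\gamma(1) = 5.1623

Multiply the model equation by X_{t-k} and take expectations. With theta_0 = psi_0 = 1 and psi_j the MA(infinity) weights, this gives
  gamma(k) - sum_i phi_i gamma(k-i) = c_k,
  c_k = sigma^2 * sum_{j=k..q} theta_j psi_{j-k}   (c_k = 0 for k > q),
using gamma(-m) = gamma(m).
Pure AR (q = 0): c_0 = sigma^2 = 4, c_k = 0 for k >= 1.
Equations for k = 0 and k = 1 (AR order 1):
  gamma(0) = phi_1 gamma(1) + c_0
  gamma(1) = phi_1 gamma(0) + c_1
Substituting the second into the first: gamma(0) (1 - phi_1^2) = c_0 + phi_1 c_1, so
  gamma(0) = c_0 / (1 - phi_1^2) = 4 / (1 - (0.685)^2) = 4 / 0.530775 = 7.53615.
  gamma(1) = phi_1 gamma(0) = (0.685)(7.53615) = 5.162263.
Therefore gamma(1) = 5.1623 (to 4 decimal places).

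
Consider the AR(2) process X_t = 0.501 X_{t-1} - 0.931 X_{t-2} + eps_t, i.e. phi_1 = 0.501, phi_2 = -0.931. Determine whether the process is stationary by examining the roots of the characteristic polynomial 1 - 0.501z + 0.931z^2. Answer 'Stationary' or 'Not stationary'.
\text{Stationary}

The AR(p) characteristic polynomial is P(z) = 1 - 0.501z + 0.931z^2.
Stationarity requires all roots to lie outside the unit circle, i.e. |z| > 1 for every root.
Set 1 + (-0.501) z + (0.931) z^2 = 0, i.e. a z^2 + b z + c = 0 with a = 0.931, b = -0.501, c = 1.
Discriminant D = b^2 - 4ac = (-0.501)^2 - 4*(0.931)*1 = 0.251001 - (3.724) = -3.472999.
D < 0, so the roots are the complex-conjugate pair z = (-b +/- i sqrt(-D)) / (2a) = 0.2691 +/- 1.0009i.
For a conjugate pair |z|^2 = z * conj(z) = (product of roots) = c/a = 1/(0.931) = 1.074114, so |z| = sqrt(1.074114) = 1.0364 for both roots.
Moduli of all roots: 1.0364, 1.0364.
All moduli strictly greater than 1? Yes.
Verdict: Stationary.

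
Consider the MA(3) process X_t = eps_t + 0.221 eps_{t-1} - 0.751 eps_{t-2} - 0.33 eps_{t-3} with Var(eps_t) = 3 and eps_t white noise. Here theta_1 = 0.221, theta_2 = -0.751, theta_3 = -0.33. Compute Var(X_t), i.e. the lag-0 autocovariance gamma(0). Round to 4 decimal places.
\gamma(0) = 5.1652

For an MA(q) process X_t = eps_t + sum_i theta_i eps_{t-i} with
Var(eps_t) = sigma^2, the variance is
  gamma(0) = sigma^2 * (1 + sum_i theta_i^2).
  sum_i theta_i^2 = (0.221)^2 + (-0.751)^2 + (-0.33)^2 = 0.048841 + 0.564001 + 0.1089 = 0.721742.
  gamma(0) = 3 * (1 + 0.721742) = 3 * 1.721742 = 5.165226, which rounds to 5.1652.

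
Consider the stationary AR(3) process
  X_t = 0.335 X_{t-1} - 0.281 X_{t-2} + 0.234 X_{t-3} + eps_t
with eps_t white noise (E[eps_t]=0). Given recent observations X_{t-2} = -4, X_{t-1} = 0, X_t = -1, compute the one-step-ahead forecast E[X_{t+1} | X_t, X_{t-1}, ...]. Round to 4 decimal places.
E[X_{t+1} \mid \mathcal F_t] = -1.2710

For an AR(p) model X_t = c + sum_i phi_i X_{t-i} + eps_t, the
one-step-ahead conditional mean is
  E[X_{t+1} | X_t, ...] = c + sum_i phi_i X_{t+1-i}.
Substitute known values:
  E[X_{t+1} | ...] = (0.335) * (-1) + (-0.281) * (0) + (0.234) * (-4)
                   = -1.2710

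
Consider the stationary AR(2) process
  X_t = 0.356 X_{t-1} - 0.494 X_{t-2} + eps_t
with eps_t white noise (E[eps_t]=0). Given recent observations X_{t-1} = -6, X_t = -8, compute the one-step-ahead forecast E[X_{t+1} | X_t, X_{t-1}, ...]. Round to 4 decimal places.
E[X_{t+1} \mid \mathcal F_t] = 0.1160

For an AR(p) model X_t = c + sum_i phi_i X_{t-i} + eps_t, the
one-step-ahead conditional mean is
  E[X_{t+1} | X_t, ...] = c + sum_i phi_i X_{t+1-i}.
Substitute known values:
  E[X_{t+1} | ...] = (0.356) * (-8) + (-0.494) * (-6)
                   = 0.1160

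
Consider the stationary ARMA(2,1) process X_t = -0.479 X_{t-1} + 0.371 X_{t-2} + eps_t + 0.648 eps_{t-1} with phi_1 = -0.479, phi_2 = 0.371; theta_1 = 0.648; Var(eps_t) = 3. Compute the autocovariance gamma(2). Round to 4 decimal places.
\gamma(2) = 1.1577

Multiply the model equation by X_{t-k} and take expectations. With theta_0 = psi_0 = 1 and psi_j the MA(infinity) weights, this gives
  gamma(k) - sum_i phi_i gamma(k-i) = c_k,
  c_k = sigma^2 * sum_{j=k..q} theta_j psi_{j-k}   (c_k = 0 for k > q),
using gamma(-m) = gamma(m).
psi-weights needed (psi_j = theta_j + sum_i phi_i psi_{j-i}):
  psi_1 = theta_1 + phi_1 = 0.648 + (-0.479) = 0.169
Right-hand sides:
  c_0 = sigma^2 (1 + theta_1 psi_1) = 3 * (1 + (0.648)(0.169)) = 3 * 1.109512 = 3.328536
  c_1 = sigma^2 theta_1 = 3 * (0.648) = 1.944
  c_2 = 0
Equations for k = 0, 1, 2 (AR order 2, c_2 = 0):
  (E0) gamma(0) = phi_1 gamma(1) + phi_2 gamma(2) + c_0
  (E1) gamma(1) = phi_1 gamma(0) + phi_2 gamma(1) + c_1
  (E2) gamma(2) = phi_1 gamma(1) + phi_2 gamma(0)
From (E1): gamma(1) = A gamma(0) + B with
  A = phi_1 / (1 - phi_2) = -0.479 / 0.629 = -0.761526,   B = c_1 / (1 - phi_2) = 1.944 / 0.629 = 3.09062.
Insert (E2) into (E0): gamma(0) (1 - phi_2^2) = phi_1 (1 + phi_2) gamma(1) + c_0.
  phi_1 (1 + phi_2) = (-0.479)(1.371) = -0.656709,   1 - phi_2^2 = 0.862359.
Replace gamma(1) by A gamma(0) + B and collect gamma(0):
  gamma(0) [0.862359 - (-0.656709)(-0.761526)] = (-0.656709)(3.09062) + 3.328536
  gamma(0) * 0.362258 = 1.298898
  gamma(0) = 1.298898 / 0.362258 = 3.585562.
  gamma(1) = A gamma(0) + B = (-0.761526)(3.585562) + (3.09062) = 0.360121.
  gamma(2) = phi_1 gamma(1) + phi_2 gamma(0) = (-0.479)(0.360121) + (0.371)(3.585562) = 1.157746.
Therefore gamma(2) = 1.1577 (to 4 decimal places).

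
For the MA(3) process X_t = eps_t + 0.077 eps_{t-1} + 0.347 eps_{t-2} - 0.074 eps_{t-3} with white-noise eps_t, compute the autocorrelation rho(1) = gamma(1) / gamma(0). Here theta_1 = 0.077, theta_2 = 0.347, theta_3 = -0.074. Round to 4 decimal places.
\rho(1) = 0.0690

For an MA(q) process with theta_0 = 1, the autocovariance is
  gamma(k) = sigma^2 * sum_{i=0..q-k} theta_i * theta_{i+k},
and rho(k) = gamma(k) / gamma(0). Sigma^2 cancels.
  numerator   = (1)*(0.077) + (0.077)*(0.347) + (0.347)*(-0.074) = 0.078041.
  denominator = (1)^2 + (0.077)^2 + (0.347)^2 + (-0.074)^2 = 1.131814.
  rho(1) = 0.078041 / 1.131814 = 0.0690.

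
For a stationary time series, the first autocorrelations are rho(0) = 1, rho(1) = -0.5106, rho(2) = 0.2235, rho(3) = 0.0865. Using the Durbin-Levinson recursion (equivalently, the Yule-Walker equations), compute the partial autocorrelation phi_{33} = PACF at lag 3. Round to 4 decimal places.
\phi_{33} = 0.2450

The PACF at lag k is phi_{kk}, the last component of the solution
to the Yule-Walker system G_k phi = r_k where
  (G_k)_{ij} = rho(|i - j|), (r_k)_i = rho(i), i,j = 1..k.
Equivalently, Durbin-Levinson gives phi_{kk} iteratively:
  phi_{11} = rho(1)
  phi_{kk} = [rho(k) - sum_{j=1..k-1} phi_{k-1,j} rho(k-j)]
            / [1 - sum_{j=1..k-1} phi_{k-1,j} rho(j)],
  phi_{k,j} = phi_{k-1,j} - phi_{kk} phi_{k-1,k-j},  j = 1..k-1.
Step k = 1:
  phi_11 = rho(1) = -0.5106.
Step k = 2:
  phi_22 = [rho(2) - phi_11 rho(1)] / [1 - phi_11 rho(1)] = [0.2235 - (-0.5106)(-0.5106)] / [1 - (-0.5106)(-0.5106)]
         = -0.03721236 / 0.73928764 = -0.050335.
  Update: phi_21 = phi_11 - phi_22 phi_11 = -0.5106 - (-0.050335)(-0.5106) = -0.536301.
Step k = 3:
  phi_33 = [rho(3) - phi_21 rho(2) - phi_22 rho(1)] / [1 - phi_21 rho(1) - phi_22 rho(2)]
    numerator   = 0.0865 - (-0.536301)(0.2235) - (-0.050335)(-0.5106) = 0.18066206
    denominator = 1 - (-0.536301)(-0.5106) - (-0.050335)(0.2235) = 0.73741454
  phi_33 = 0.18066206 / 0.73741454 = 0.245.
Therefore phi_{33} = 0.2450.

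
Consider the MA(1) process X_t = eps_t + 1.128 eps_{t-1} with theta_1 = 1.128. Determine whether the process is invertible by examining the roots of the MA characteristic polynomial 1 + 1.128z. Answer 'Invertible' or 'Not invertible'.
\text{Not invertible}

The MA(q) characteristic polynomial is P(z) = 1 + 1.128z.
Invertibility requires all roots to lie outside the unit circle, i.e. |z| > 1 for every root.
This is linear in z: 1 + (1.128) z = 0  =>  z = -1/(1.128) = -0.886525,  |z| = 0.886525.
Moduli of all roots: 0.8865.
All moduli strictly greater than 1? No.
Verdict: Not invertible.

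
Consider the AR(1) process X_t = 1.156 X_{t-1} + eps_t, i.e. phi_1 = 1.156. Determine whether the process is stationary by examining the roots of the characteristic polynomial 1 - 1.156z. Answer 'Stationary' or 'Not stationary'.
\text{Not stationary}

The AR(p) characteristic polynomial is P(z) = 1 - 1.156z.
Stationarity requires all roots to lie outside the unit circle, i.e. |z| > 1 for every root.
This is linear in z: 1 + (-1.156) z = 0  =>  z = -1/(-1.156) = 0.865052,  |z| = 0.865052.
Moduli of all roots: 0.8651.
All moduli strictly greater than 1? No.
Verdict: Not stationary.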